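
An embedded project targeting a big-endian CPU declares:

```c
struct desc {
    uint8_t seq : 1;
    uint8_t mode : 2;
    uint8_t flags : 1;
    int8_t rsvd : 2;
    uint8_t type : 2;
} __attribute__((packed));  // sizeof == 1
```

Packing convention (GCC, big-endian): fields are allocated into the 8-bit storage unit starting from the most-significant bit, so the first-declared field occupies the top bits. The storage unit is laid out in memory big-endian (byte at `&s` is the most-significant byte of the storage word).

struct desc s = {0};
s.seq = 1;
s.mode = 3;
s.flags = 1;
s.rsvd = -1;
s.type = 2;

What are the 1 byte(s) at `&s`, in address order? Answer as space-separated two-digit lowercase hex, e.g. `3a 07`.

fe

seq:1 = 1 → 0x1 << 7 → word 0x80
mode:2 = 3 → 0x3 << 5 → word 0xe0
flags:1 = 1 → 0x1 << 4 → word 0xf0
rsvd:2 = -1 → 0x3 << 2 → word 0xfc
type:2 = 2 → 0x2 << 0 → word 0xfe
word = 0xfe → big-endian bytes:
  [0]=0xfe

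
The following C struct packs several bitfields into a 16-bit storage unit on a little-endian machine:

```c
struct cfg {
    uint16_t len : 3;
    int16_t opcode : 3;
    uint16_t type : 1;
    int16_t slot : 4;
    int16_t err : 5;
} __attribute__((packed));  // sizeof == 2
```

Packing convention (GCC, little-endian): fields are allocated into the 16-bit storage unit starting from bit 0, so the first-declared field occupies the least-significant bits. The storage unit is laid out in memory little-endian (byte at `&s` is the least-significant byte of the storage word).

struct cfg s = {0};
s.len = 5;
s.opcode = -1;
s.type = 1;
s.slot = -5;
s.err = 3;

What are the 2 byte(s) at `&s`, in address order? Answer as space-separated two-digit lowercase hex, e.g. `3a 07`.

len (3b) val=5 bits=0x5 at bit 0: 0x0005
opcode (3b) val=-1 bits=0x7 at bit 3: 0x003d
type (1b) val=1 bits=0x1 at bit 6: 0x007d
slot (4b) val=-5 bits=0xb at bit 7: 0x05fd
err (5b) val=3 bits=0x3 at bit 11: 0x1dfd
word = 0x1dfd → little-endian bytes:
  [0]=0xfd  [1]=0x1d

fd 1d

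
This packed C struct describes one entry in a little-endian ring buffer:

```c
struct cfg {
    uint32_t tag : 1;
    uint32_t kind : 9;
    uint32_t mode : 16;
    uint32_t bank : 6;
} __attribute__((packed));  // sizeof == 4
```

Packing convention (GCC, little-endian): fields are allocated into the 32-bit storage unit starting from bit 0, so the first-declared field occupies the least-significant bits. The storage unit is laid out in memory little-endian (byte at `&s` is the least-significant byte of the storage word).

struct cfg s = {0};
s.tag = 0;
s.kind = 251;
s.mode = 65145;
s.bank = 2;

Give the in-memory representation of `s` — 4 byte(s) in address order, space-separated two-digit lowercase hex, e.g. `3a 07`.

f6 e5 f9 0b

[0+:1] tag=0 & 0x1 = 0x0; word=0x00000000
[1+:9] kind=251 & 0x1ff = 0xfb; word=0x000001f6
[10+:16] mode=65145 & 0xffff = 0xfe79; word=0x03f9e5f6
[26+:6] bank=2 & 0x3f = 0x2; word=0x0bf9e5f6
word = 0x0bf9e5f6 → little-endian bytes:
  [0]=0xf6  [1]=0xe5  [2]=0xf9  [3]=0x0b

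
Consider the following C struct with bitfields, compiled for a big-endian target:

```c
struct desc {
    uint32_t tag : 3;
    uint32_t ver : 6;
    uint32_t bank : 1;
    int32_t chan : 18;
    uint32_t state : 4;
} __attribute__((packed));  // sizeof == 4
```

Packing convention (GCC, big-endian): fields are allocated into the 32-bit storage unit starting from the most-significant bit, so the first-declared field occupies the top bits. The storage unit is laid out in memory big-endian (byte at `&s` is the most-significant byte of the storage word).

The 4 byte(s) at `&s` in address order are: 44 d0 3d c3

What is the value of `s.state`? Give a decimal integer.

[0]=0x44 [1]=0xd0 [2]=0x3d [3]=0xc3 (big-endian) → word 0x44d03dc3
tag:3 @ bit 29 → (0x44d03dc3>>29)&0x7 = 0x2
ver:6 @ bit 23 → (0x44d03dc3>>23)&0x3f = 0x9
bank:1 @ bit 22 → (0x44d03dc3>>22)&0x1 = 0x1
chan:18 @ bit 4 → (0x44d03dc3>>4)&0x3ffff = 0x103dc
state:4 @ bit 0 → (0x44d03dc3>>0)&0xf = 0x3  ←

3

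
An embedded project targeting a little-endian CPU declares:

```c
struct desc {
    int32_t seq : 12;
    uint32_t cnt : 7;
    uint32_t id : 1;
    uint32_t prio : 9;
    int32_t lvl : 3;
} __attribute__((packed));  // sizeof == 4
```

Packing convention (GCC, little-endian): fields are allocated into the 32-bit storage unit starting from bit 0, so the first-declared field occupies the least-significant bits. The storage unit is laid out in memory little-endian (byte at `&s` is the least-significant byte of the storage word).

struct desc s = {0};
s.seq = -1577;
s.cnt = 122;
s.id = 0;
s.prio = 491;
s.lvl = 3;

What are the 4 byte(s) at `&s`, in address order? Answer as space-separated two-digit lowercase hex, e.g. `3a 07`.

seq:12 = -1577 → 0x9d7 << 0 → word 0x000009d7
cnt:7 = 122 → 0x7a << 12 → word 0x0007a9d7
id:1 = 0 → 0x0 << 19 → word 0x0007a9d7
prio:9 = 491 → 0x1eb << 20 → word 0x1eb7a9d7
lvl:3 = 3 → 0x3 << 29 → word 0x7eb7a9d7
word = 0x7eb7a9d7 → little-endian bytes:
  [0]=0xd7  [1]=0xa9  [2]=0xb7  [3]=0x7e

d7 a9 b7 7e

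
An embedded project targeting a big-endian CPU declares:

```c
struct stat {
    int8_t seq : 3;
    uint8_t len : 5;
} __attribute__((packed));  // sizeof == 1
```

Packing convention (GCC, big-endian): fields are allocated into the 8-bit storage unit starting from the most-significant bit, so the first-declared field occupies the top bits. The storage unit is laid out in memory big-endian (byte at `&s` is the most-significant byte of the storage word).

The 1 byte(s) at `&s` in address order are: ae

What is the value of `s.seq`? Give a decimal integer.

[0]=0xae (big-endian) → word 0xae
seq:3 @ bit 5 → (0xae>>5)&0x7 = 0x5  ←
len:5 @ bit 0 → (0xae>>0)&0x1f = 0xe
seq signed 3b, MSB=1: 5 - 8 = -3

-3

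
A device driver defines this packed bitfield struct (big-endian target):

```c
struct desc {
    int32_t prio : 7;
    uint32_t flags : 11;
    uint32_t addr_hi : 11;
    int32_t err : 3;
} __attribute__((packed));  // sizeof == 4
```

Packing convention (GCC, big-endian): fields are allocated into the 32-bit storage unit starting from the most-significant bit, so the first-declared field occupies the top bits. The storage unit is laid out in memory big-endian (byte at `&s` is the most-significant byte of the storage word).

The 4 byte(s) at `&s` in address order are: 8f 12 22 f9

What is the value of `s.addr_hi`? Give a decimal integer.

1119

[0]=0x8f [1]=0x12 [2]=0x22 [3]=0xf9 (big-endian) → word 0x8f1222f9
prio [25+:7] = (word>>25) & 0x7f = 71
flags [14+:11] = (word>>14) & 0x7ff = 1096
addr_hi [3+:11] = (word>>3) & 0x7ff = 1119  ←
err [0+:3] = (word>>0) & 0x7 = 1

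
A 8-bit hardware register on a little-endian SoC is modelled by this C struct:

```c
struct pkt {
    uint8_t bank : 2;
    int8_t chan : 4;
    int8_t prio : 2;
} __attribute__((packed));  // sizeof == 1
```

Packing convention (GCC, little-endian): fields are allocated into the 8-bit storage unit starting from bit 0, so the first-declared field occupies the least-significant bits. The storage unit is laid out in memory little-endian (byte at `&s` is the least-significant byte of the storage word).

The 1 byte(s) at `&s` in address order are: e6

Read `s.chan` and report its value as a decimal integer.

[0]=0xe6 (little-endian) → word 0xe6
bank [0+:2] = (word>>0) & 0x3 = 2
chan [2+:4] = (word>>2) & 0xf = 9  ←
prio [6+:2] = (word>>6) & 0x3 = 3
chan signed 4b, MSB=1: 9 - 16 = -7

-7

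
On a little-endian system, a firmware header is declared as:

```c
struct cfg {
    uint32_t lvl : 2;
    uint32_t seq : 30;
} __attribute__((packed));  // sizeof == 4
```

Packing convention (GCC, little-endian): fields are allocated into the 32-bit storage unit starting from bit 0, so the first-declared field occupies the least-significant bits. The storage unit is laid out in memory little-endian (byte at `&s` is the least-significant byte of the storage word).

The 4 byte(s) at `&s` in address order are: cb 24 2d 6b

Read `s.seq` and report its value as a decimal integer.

449530162

[0]=0xcb [1]=0x24 [2]=0x2d [3]=0x6b (little-endian) → word 0x6b2d24cb
lvl:2 @ bit 0 → (0x6b2d24cb>>0)&0x3 = 0x3
seq:30 @ bit 2 → (0x6b2d24cb>>2)&0x3fffffff = 0x1acb4932  ←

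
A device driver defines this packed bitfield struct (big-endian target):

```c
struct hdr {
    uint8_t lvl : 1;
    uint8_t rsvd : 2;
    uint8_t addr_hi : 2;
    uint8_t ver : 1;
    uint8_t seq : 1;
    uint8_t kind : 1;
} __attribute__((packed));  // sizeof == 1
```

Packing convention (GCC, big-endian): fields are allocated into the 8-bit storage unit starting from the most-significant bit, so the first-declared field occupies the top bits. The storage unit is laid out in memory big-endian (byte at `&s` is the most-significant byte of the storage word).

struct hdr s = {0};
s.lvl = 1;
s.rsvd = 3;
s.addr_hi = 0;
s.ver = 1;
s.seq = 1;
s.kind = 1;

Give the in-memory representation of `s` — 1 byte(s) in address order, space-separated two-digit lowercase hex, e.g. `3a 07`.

e7

[7+:1] lvl=1 & 0x1 = 0x1; word=0x80
[5+:2] rsvd=3 & 0x3 = 0x3; word=0xe0
[3+:2] addr_hi=0 & 0x3 = 0x0; word=0xe0
[2+:1] ver=1 & 0x1 = 0x1; word=0xe4
[1+:1] seq=1 & 0x1 = 0x1; word=0xe6
[0+:1] kind=1 & 0x1 = 0x1; word=0xe7
word = 0xe7 → big-endian bytes:
  [0]=0xe7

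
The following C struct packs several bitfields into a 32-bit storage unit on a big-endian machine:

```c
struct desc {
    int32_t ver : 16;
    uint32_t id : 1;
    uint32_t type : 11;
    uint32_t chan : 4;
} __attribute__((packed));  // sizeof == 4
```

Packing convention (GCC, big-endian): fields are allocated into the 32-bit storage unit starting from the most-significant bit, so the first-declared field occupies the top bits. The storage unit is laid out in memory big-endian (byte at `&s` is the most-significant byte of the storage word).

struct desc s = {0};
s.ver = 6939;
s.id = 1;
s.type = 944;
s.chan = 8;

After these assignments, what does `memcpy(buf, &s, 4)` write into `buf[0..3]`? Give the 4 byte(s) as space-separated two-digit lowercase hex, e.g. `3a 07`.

ver (16b) val=6939 bits=0x1b1b at bit 16: 0x1b1b0000
id (1b) val=1 bits=0x1 at bit 15: 0x1b1b8000
type (11b) val=944 bits=0x3b0 at bit 4: 0x1b1bbb00
chan (4b) val=8 bits=0x8 at bit 0: 0x1b1bbb08
word = 0x1b1bbb08 → big-endian bytes:
  [0]=0x1b  [1]=0x1b  [2]=0xbb  [3]=0x08

1b 1b bb 08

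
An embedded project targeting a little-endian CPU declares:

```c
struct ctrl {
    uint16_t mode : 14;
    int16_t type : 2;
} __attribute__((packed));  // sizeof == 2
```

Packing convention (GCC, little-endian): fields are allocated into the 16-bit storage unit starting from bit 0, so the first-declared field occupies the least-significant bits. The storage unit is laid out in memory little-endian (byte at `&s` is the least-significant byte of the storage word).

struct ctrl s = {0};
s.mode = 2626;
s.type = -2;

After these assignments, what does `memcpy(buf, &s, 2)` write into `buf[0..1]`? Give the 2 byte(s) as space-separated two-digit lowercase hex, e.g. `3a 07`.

mode (14b) val=2626 bits=0xa42 at bit 0: 0x0a42
type (2b) val=-2 bits=0x2 at bit 14: 0x8a42
word = 0x8a42 → little-endian bytes:
  [0]=0x42  [1]=0x8a

42 8a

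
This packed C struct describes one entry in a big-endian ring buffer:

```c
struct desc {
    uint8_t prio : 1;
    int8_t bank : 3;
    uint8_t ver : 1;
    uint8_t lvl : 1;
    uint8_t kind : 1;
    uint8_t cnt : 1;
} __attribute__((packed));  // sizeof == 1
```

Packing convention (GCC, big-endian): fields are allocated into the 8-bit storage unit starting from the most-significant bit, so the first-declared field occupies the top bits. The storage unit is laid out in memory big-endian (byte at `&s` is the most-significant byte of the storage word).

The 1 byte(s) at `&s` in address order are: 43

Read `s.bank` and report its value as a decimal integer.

-4

[0]=0x43 (big-endian) → word 0x43
prio:1 @ bit 7 → (0x43>>7)&0x1 = 0x0
bank:3 @ bit 4 → (0x43>>4)&0x7 = 0x4  ←
ver:1 @ bit 3 → (0x43>>3)&0x1 = 0x0
lvl:1 @ bit 2 → (0x43>>2)&0x1 = 0x0
kind:1 @ bit 1 → (0x43>>1)&0x1 = 0x1
cnt:1 @ bit 0 → (0x43>>0)&0x1 = 0x1
bank signed 3b, MSB=1: 4 - 8 = -4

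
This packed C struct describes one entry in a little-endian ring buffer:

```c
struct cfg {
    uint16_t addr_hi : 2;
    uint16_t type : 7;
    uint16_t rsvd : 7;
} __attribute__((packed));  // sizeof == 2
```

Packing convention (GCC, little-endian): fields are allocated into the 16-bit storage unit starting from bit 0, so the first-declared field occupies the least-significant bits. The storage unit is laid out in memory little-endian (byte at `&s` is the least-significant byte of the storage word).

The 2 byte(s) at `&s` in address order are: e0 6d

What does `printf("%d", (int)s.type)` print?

[0]=0xe0 [1]=0x6d (little-endian) → word 0x6de0
addr_hi [0+:2] = (word>>0) & 0x3 = 0
type [2+:7] = (word>>2) & 0x7f = 120  ←
rsvd [9+:7] = (word>>9) & 0x7f = 54

120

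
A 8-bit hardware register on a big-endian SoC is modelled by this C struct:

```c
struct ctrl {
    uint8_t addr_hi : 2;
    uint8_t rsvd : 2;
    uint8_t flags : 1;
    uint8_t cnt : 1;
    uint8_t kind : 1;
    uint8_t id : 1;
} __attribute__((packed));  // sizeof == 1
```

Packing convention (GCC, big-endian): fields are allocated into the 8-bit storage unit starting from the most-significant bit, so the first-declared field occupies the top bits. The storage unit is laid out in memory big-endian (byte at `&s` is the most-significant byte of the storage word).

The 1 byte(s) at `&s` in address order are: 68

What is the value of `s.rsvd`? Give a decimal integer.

2

[0]=0x68 (big-endian) → word 0x68
addr_hi [6+:2] = (word>>6) & 0x3 = 1
rsvd [4+:2] = (word>>4) & 0x3 = 2  ←
flags [3+:1] = (word>>3) & 0x1 = 1
cnt [2+:1] = (word>>2) & 0x1 = 0
kind [1+:1] = (word>>1) & 0x1 = 0
id [0+:1] = (word>>0) & 0x1 = 0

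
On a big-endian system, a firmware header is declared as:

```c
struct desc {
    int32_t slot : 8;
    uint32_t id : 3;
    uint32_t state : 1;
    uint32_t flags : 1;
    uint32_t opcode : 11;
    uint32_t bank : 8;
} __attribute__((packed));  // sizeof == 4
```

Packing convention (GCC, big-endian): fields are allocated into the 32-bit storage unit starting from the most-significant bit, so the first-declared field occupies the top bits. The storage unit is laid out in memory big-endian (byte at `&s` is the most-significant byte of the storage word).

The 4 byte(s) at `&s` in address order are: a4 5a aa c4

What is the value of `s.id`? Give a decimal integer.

[0]=0xa4 [1]=0x5a [2]=0xaa [3]=0xc4 (big-endian) → word 0xa45aaac4
slot [24+:8] = (word>>24) & 0xff = 164
id [21+:3] = (word>>21) & 0x7 = 2  ←
state [20+:1] = (word>>20) & 0x1 = 1
flags [19+:1] = (word>>19) & 0x1 = 1
opcode [8+:11] = (word>>8) & 0x7ff = 682
bank [0+:8] = (word>>0) & 0xff = 196

2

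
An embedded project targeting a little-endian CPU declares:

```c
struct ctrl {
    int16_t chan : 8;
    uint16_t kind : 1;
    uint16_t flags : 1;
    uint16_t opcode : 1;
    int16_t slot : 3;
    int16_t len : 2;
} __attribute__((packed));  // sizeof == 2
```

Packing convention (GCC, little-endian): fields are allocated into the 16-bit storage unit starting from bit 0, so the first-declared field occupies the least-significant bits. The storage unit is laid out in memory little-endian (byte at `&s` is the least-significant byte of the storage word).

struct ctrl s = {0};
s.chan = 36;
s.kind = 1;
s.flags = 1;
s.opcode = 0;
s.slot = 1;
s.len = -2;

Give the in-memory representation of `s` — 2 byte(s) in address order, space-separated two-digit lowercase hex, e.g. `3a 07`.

chan (8b) val=36 bits=0x24 at bit 0: 0x0024
kind (1b) val=1 bits=0x1 at bit 8: 0x0124
flags (1b) val=1 bits=0x1 at bit 9: 0x0324
opcode (1b) val=0 bits=0x0 at bit 10: 0x0324
slot (3b) val=1 bits=0x1 at bit 11: 0x0b24
len (2b) val=-2 bits=0x2 at bit 14: 0x8b24
word = 0x8b24 → little-endian bytes:
  [0]=0x24  [1]=0x8b

24 8b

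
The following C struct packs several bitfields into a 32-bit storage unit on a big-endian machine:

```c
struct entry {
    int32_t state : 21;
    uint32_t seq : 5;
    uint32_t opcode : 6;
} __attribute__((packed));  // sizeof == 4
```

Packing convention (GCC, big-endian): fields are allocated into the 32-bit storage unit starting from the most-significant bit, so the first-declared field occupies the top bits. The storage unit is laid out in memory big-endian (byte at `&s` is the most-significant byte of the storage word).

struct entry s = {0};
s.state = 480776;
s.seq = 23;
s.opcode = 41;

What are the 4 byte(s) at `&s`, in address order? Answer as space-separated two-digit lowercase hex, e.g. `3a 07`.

3a b0 45 e9

state:21 = 480776 → 0x75608 << 11 → word 0x3ab04000
seq:5 = 23 → 0x17 << 6 → word 0x3ab045c0
opcode:6 = 41 → 0x29 << 0 → word 0x3ab045e9
word = 0x3ab045e9 → big-endian bytes:
  [0]=0x3a  [1]=0xb0  [2]=0x45  [3]=0xe9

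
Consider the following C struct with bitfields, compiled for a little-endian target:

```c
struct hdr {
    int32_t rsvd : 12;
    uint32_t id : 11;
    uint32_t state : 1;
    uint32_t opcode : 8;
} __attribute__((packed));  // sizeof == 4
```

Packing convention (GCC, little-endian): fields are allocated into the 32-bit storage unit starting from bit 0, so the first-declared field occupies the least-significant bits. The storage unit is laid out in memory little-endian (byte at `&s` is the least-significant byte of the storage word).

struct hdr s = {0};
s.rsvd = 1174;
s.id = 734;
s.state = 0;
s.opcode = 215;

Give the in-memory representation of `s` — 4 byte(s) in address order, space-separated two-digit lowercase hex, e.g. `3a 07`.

96 e4 2d d7

[0+:12] rsvd=1174 & 0xfff = 0x496; word=0x00000496
[12+:11] id=734 & 0x7ff = 0x2de; word=0x002de496
[23+:1] state=0 & 0x1 = 0x0; word=0x002de496
[24+:8] opcode=215 & 0xff = 0xd7; word=0xd72de496
word = 0xd72de496 → little-endian bytes:
  [0]=0x96  [1]=0xe4  [2]=0x2d  [3]=0xd7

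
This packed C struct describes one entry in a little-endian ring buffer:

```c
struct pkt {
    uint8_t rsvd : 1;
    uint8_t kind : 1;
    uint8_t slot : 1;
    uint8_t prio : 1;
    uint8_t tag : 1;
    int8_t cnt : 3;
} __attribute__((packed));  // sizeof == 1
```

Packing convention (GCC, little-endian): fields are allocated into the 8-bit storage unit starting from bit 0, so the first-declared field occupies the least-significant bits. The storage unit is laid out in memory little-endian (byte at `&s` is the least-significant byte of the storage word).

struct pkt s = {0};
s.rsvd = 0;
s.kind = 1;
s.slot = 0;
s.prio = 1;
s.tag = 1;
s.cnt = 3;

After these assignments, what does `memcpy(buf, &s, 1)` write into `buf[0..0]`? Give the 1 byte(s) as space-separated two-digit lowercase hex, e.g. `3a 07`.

rsvd:1 = 0 → 0x0 << 0 → word 0x00
kind:1 = 1 → 0x1 << 1 → word 0x02
slot:1 = 0 → 0x0 << 2 → word 0x02
prio:1 = 1 → 0x1 << 3 → word 0x0a
tag:1 = 1 → 0x1 << 4 → word 0x1a
cnt:3 = 3 → 0x3 << 5 → word 0x7a
word = 0x7a → little-endian bytes:
  [0]=0x7a

7a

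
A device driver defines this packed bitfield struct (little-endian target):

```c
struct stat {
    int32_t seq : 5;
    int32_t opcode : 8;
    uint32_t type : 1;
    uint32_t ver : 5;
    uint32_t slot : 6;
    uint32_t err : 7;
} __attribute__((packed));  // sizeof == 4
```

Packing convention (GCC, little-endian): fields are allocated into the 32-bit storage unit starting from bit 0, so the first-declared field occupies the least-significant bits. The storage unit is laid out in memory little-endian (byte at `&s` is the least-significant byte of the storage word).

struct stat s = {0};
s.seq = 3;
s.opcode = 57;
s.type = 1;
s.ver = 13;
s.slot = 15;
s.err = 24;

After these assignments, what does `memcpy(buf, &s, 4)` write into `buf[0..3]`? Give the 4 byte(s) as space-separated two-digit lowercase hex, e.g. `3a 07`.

23 67 7b 30

seq:5 = 3 → 0x3 << 0 → word 0x00000003
opcode:8 = 57 → 0x39 << 5 → word 0x00000723
type:1 = 1 → 0x1 << 13 → word 0x00002723
ver:5 = 13 → 0xd << 14 → word 0x00036723
slot:6 = 15 → 0xf << 19 → word 0x007b6723
err:7 = 24 → 0x18 << 25 → word 0x307b6723
word = 0x307b6723 → little-endian bytes:
  [0]=0x23  [1]=0x67  [2]=0x7b  [3]=0x30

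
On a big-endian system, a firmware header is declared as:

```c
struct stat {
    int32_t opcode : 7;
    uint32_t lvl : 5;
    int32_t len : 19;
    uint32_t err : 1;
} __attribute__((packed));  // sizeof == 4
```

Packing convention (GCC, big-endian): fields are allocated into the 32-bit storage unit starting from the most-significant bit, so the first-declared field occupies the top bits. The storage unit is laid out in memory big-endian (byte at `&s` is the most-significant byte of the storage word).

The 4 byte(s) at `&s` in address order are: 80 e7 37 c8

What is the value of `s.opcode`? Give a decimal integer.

[0]=0x80 [1]=0xe7 [2]=0x37 [3]=0xc8 (big-endian) → word 0x80e737c8
opcode [25+:7] = (word>>25) & 0x7f = 64  ←
lvl [20+:5] = (word>>20) & 0x1f = 14
len [1+:19] = (word>>1) & 0x7ffff = 236516
err [0+:1] = (word>>0) & 0x1 = 0
opcode signed 7b, MSB=1: 64 - 128 = -64

-64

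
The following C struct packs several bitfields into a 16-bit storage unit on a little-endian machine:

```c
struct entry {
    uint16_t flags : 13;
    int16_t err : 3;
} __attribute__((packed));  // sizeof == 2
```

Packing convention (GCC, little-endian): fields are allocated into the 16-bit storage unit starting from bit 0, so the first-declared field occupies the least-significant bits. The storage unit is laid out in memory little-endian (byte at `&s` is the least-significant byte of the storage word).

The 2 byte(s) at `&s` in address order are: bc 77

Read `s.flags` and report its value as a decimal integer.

6076

[0]=0xbc [1]=0x77 (little-endian) → word 0x77bc
flags [0+:13] = (word>>0) & 0x1fff = 6076  ←
err [13+:3] = (word>>13) & 0x7 = 3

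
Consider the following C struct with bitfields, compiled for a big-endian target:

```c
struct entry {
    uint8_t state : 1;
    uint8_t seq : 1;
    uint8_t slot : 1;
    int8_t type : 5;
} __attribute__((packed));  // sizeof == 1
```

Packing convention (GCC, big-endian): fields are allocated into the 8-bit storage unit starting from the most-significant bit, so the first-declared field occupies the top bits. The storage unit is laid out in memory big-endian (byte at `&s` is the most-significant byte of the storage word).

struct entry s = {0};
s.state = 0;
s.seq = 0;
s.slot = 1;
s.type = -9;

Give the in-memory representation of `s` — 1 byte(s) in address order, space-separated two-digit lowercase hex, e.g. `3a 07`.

37

state (1b) val=0 bits=0x0 at bit 7: 0x00
seq (1b) val=0 bits=0x0 at bit 6: 0x00
slot (1b) val=1 bits=0x1 at bit 5: 0x20
type (5b) val=-9 bits=0x17 at bit 0: 0x37
word = 0x37 → big-endian bytes:
  [0]=0x37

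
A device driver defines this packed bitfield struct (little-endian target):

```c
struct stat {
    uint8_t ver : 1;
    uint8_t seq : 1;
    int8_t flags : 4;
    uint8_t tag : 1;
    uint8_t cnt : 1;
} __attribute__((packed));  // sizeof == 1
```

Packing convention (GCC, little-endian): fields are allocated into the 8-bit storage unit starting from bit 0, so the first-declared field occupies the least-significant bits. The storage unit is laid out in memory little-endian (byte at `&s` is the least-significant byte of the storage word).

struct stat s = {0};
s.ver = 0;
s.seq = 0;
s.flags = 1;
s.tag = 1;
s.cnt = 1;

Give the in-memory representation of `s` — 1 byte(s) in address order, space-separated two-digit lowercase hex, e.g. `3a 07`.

c4

ver:1 = 0 → 0x0 << 0 → word 0x00
seq:1 = 0 → 0x0 << 1 → word 0x00
flags:4 = 1 → 0x1 << 2 → word 0x04
tag:1 = 1 → 0x1 << 6 → word 0x44
cnt:1 = 1 → 0x1 << 7 → word 0xc4
word = 0xc4 → little-endian bytes:
  [0]=0xc4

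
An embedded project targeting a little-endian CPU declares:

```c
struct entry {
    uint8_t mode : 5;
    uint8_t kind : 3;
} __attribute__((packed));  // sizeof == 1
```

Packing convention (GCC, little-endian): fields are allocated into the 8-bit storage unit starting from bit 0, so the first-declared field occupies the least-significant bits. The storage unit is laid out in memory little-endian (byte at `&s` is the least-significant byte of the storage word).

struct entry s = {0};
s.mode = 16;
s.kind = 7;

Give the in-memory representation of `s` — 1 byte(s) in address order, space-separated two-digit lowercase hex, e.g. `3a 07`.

mode:5 = 16 → 0x10 << 0 → word 0x10
kind:3 = 7 → 0x7 << 5 → word 0xf0
word = 0xf0 → little-endian bytes:
  [0]=0xf0

f0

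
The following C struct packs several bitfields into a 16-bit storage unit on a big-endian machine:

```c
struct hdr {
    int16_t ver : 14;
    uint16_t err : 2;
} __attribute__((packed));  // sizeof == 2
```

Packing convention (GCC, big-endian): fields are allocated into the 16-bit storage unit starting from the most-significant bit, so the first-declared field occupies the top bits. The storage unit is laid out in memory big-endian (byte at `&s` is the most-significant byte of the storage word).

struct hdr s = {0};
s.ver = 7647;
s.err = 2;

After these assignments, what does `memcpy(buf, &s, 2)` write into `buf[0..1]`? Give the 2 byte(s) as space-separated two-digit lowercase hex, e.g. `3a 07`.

77 7e

ver:14 = 7647 → 0x1ddf << 2 → word 0x777c
err:2 = 2 → 0x2 << 0 → word 0x777e
word = 0x777e → big-endian bytes:
  [0]=0x77  [1]=0x7e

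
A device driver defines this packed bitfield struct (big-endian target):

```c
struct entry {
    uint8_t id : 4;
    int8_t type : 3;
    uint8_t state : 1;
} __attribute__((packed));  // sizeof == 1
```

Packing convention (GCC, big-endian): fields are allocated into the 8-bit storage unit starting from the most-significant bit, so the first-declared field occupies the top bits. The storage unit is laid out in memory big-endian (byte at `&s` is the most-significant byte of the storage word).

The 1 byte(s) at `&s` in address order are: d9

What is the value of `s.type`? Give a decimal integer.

[0]=0xd9 (big-endian) → word 0xd9
id:4 @ bit 4 → (0xd9>>4)&0xf = 0xd
type:3 @ bit 1 → (0xd9>>1)&0x7 = 0x4  ←
state:1 @ bit 0 → (0xd9>>0)&0x1 = 0x1
type signed 3b, MSB=1: 4 - 8 = -4

-4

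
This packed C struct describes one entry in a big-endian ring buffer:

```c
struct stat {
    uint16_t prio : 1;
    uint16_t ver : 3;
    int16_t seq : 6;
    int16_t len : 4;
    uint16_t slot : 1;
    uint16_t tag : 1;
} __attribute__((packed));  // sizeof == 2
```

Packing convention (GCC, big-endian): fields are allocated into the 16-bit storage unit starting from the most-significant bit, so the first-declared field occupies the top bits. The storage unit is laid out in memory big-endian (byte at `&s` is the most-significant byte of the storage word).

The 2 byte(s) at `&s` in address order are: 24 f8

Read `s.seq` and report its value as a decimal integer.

19

[0]=0x24 [1]=0xf8 (big-endian) → word 0x24f8
prio [15+:1] = (word>>15) & 0x1 = 0
ver [12+:3] = (word>>12) & 0x7 = 2
seq [6+:6] = (word>>6) & 0x3f = 19  ←
len [2+:4] = (word>>2) & 0xf = 14
slot [1+:1] = (word>>1) & 0x1 = 0
tag [0+:1] = (word>>0) & 0x1 = 0
seq signed 6b, MSB=0: value = 19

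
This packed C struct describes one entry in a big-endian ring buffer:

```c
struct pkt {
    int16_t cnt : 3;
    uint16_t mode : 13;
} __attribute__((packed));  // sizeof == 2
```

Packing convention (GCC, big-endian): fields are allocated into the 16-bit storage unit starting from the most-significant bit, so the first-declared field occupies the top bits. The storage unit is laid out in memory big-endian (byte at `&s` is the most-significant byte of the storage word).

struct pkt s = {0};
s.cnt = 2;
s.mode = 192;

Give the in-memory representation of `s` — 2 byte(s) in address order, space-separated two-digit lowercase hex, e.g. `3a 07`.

40 c0

cnt:3 = 2 → 0x2 << 13 → word 0x4000
mode:13 = 192 → 0xc0 << 0 → word 0x40c0
word = 0x40c0 → big-endian bytes:
  [0]=0x40  [1]=0xc0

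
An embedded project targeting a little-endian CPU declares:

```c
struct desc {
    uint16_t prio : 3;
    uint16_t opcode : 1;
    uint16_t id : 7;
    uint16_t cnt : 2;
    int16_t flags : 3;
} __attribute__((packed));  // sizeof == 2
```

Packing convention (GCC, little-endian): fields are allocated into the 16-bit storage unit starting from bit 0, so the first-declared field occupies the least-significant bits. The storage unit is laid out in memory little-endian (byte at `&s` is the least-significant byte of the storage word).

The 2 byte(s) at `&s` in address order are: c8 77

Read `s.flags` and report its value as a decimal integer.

3

[0]=0xc8 [1]=0x77 (little-endian) → word 0x77c8
prio [0+:3] = (word>>0) & 0x7 = 0
opcode [3+:1] = (word>>3) & 0x1 = 1
id [4+:7] = (word>>4) & 0x7f = 124
cnt [11+:2] = (word>>11) & 0x3 = 2
flags [13+:3] = (word>>13) & 0x7 = 3  ←
flags signed 3b, MSB=0: value = 3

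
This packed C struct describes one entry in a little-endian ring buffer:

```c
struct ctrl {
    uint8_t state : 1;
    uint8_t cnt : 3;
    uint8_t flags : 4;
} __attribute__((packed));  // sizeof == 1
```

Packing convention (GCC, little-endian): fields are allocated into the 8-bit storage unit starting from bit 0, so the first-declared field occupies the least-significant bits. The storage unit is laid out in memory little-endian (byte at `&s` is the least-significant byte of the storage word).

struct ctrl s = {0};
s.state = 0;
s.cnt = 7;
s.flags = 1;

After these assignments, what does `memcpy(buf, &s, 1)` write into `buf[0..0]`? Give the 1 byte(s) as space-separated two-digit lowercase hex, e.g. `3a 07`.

1e

state:1 = 0 → 0x0 << 0 → word 0x00
cnt:3 = 7 → 0x7 << 1 → word 0x0e
flags:4 = 1 → 0x1 << 4 → word 0x1e
word = 0x1e → little-endian bytes:
  [0]=0x1e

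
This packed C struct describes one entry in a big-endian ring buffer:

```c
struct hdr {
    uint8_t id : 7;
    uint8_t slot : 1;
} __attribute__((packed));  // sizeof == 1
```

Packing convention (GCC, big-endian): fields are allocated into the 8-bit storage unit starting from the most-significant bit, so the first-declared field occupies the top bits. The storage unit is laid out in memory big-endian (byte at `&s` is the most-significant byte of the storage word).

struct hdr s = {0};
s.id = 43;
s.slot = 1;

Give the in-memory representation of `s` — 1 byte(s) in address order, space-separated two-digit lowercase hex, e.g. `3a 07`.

id (7b) val=43 bits=0x2b at bit 1: 0x56
slot (1b) val=1 bits=0x1 at bit 0: 0x57
word = 0x57 → big-endian bytes:
  [0]=0x57

57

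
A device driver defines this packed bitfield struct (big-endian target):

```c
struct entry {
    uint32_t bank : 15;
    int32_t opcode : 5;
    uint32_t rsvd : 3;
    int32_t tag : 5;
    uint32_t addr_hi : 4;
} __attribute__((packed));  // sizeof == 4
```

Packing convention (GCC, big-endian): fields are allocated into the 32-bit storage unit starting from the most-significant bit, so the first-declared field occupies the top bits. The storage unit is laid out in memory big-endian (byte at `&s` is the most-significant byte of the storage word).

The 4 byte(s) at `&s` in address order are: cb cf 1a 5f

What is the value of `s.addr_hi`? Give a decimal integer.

[0]=0xcb [1]=0xcf [2]=0x1a [3]=0x5f (big-endian) → word 0xcbcf1a5f
bank [17+:15] = (word>>17) & 0x7fff = 26087
opcode [12+:5] = (word>>12) & 0x1f = 17
rsvd [9+:3] = (word>>9) & 0x7 = 5
tag [4+:5] = (word>>4) & 0x1f = 5
addr_hi [0+:4] = (word>>0) & 0xf = 15  ←

15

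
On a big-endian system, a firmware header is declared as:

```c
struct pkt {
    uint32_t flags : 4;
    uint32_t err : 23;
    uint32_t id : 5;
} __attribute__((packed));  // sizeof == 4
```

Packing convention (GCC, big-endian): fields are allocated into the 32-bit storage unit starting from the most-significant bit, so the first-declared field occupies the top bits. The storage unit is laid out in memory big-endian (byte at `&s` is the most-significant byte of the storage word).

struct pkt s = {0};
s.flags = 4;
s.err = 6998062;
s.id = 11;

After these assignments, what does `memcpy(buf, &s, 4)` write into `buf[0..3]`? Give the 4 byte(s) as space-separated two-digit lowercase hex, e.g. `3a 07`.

[28+:4] flags=4 & 0xf = 0x4; word=0x40000000
[5+:23] err=6998062 & 0x7fffff = 0x6ac82e; word=0x4d5905c0
[0+:5] id=11 & 0x1f = 0xb; word=0x4d5905cb
word = 0x4d5905cb → big-endian bytes:
  [0]=0x4d  [1]=0x59  [2]=0x05  [3]=0xcb

4d 59 05 cb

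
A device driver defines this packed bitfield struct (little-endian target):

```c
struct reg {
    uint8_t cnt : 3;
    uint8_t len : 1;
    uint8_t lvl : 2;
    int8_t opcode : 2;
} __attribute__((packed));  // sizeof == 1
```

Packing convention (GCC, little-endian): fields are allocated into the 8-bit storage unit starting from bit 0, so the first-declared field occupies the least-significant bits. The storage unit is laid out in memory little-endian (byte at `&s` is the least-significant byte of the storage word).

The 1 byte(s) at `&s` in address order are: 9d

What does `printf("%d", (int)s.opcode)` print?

[0]=0x9d (little-endian) → word 0x9d
cnt:3 @ bit 0 → (0x9d>>0)&0x7 = 0x5
len:1 @ bit 3 → (0x9d>>3)&0x1 = 0x1
lvl:2 @ bit 4 → (0x9d>>4)&0x3 = 0x1
opcode:2 @ bit 6 → (0x9d>>6)&0x3 = 0x2  ←
opcode signed 2b, MSB=1: 2 - 4 = -2

-2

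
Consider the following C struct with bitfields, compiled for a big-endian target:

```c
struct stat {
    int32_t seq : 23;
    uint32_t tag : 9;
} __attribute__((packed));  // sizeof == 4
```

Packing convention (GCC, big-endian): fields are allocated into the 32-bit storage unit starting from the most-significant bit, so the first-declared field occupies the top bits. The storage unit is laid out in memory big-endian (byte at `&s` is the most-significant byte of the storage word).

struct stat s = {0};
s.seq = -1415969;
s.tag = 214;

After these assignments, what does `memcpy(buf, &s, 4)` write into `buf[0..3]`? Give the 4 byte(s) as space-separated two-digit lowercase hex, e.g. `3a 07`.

d4 c9 be d6

seq (23b) val=-1415969 bits=0x6a64df at bit 9: 0xd4c9be00
tag (9b) val=214 bits=0xd6 at bit 0: 0xd4c9bed6
word = 0xd4c9bed6 → big-endian bytes:
  [0]=0xd4  [1]=0xc9  [2]=0xbe  [3]=0xd6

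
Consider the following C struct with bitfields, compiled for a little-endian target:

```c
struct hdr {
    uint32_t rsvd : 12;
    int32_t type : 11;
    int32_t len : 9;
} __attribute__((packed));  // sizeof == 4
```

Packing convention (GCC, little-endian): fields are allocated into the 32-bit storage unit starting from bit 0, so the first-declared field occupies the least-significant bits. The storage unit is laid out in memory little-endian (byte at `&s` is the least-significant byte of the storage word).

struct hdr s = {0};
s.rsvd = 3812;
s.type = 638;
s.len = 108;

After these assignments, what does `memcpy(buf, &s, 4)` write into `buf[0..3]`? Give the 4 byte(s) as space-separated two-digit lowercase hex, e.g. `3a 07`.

rsvd (12b) val=3812 bits=0xee4 at bit 0: 0x00000ee4
type (11b) val=638 bits=0x27e at bit 12: 0x0027eee4
len (9b) val=108 bits=0x6c at bit 23: 0x3627eee4
word = 0x3627eee4 → little-endian bytes:
  [0]=0xe4  [1]=0xee  [2]=0x27  [3]=0x36

e4 ee 27 36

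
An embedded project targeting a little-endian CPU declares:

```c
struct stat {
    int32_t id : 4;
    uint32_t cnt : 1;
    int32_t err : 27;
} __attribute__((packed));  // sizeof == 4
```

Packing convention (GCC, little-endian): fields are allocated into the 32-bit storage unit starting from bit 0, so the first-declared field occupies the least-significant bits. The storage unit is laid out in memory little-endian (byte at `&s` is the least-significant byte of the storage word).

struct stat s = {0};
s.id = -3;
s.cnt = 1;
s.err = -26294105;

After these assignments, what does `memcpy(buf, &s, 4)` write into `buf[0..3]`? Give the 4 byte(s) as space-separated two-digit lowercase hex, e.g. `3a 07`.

fd 14 d9 cd

id (4b) val=-3 bits=0xd at bit 0: 0x0000000d
cnt (1b) val=1 bits=0x1 at bit 4: 0x0000001d
err (27b) val=-26294105 bits=0x66ec8a7 at bit 5: 0xcdd914fd
word = 0xcdd914fd → little-endian bytes:
  [0]=0xfd  [1]=0x14  [2]=0xd9  [3]=0xcd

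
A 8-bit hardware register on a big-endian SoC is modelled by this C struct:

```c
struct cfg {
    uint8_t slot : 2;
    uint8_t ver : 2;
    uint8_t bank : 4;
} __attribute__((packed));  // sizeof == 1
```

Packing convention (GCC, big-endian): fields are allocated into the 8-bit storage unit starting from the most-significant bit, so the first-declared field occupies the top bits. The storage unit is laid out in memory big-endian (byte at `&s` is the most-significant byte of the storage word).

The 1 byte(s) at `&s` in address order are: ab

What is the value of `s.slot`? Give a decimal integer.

[0]=0xab (big-endian) → word 0xab
slot:2 @ bit 6 → (0xab>>6)&0x3 = 0x2  ←
ver:2 @ bit 4 → (0xab>>4)&0x3 = 0x2
bank:4 @ bit 0 → (0xab>>0)&0xf = 0xb

2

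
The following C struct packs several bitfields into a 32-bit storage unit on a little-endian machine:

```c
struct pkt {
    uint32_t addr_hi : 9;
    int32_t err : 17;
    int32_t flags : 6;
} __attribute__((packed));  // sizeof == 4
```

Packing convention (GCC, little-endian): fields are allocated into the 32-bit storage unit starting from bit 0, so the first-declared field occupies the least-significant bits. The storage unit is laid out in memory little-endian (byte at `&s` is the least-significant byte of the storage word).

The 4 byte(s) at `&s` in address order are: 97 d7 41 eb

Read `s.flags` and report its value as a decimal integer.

[0]=0x97 [1]=0xd7 [2]=0x41 [3]=0xeb (little-endian) → word 0xeb41d797
addr_hi:9 @ bit 0 → (0xeb41d797>>0)&0x1ff = 0x197
err:17 @ bit 9 → (0xeb41d797>>9)&0x1ffff = 0x1a0eb
flags:6 @ bit 26 → (0xeb41d797>>26)&0x3f = 0x3a  ←
flags signed 6b, MSB=1: 58 - 64 = -6

-6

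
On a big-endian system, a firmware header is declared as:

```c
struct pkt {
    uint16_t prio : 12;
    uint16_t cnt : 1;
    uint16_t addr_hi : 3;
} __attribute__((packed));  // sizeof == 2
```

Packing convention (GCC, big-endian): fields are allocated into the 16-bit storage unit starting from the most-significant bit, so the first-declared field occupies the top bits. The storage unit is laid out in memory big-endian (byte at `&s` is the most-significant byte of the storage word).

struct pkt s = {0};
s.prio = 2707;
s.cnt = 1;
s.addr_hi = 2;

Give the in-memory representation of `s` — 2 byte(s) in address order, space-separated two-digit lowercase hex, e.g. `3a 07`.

a9 3a

prio (12b) val=2707 bits=0xa93 at bit 4: 0xa930
cnt (1b) val=1 bits=0x1 at bit 3: 0xa938
addr_hi (3b) val=2 bits=0x2 at bit 0: 0xa93a
word = 0xa93a → big-endian bytes:
  [0]=0xa9  [1]=0x3a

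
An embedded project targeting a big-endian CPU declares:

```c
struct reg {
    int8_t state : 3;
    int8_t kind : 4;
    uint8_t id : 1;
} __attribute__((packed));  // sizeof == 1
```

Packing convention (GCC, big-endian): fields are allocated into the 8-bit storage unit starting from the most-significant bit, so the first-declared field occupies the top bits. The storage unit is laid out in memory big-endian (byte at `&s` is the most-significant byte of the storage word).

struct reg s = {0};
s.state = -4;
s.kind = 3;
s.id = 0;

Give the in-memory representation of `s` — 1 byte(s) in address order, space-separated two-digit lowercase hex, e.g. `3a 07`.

86

[5+:3] state=-4 & 0x7 = 0x4; word=0x80
[1+:4] kind=3 & 0xf = 0x3; word=0x86
[0+:1] id=0 & 0x1 = 0x0; word=0x86
word = 0x86 → big-endian bytes:
  [0]=0x86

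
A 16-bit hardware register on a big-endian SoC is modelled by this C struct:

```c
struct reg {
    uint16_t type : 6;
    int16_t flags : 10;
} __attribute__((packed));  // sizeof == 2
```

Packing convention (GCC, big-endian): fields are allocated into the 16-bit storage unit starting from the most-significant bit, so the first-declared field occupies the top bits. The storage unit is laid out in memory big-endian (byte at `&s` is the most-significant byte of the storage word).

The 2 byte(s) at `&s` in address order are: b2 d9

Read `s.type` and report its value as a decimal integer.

[0]=0xb2 [1]=0xd9 (big-endian) → word 0xb2d9
type:6 @ bit 10 → (0xb2d9>>10)&0x3f = 0x2c  ←
flags:10 @ bit 0 → (0xb2d9>>0)&0x3ff = 0x2d9

44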